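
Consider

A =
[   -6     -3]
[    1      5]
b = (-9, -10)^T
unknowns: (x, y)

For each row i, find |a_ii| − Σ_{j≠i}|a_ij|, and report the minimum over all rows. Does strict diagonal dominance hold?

3

row 1: |-6| − (3) = 3
row 2: |5| − (1) = 4
minimum over rows = 3 → strictly diagonally dominant (convergence guaranteed)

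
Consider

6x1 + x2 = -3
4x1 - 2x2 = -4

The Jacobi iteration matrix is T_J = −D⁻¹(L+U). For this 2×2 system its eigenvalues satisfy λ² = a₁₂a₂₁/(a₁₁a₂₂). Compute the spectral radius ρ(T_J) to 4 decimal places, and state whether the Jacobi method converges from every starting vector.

0.5774

a₁₂a₂₁/(a₁₁a₂₂) = (1)·(4) / ((6)·(-2)) = -0.333333
ρ = √|-0.333333| = √0.333333 = 0.5774
ρ < 1, so Jacobi converges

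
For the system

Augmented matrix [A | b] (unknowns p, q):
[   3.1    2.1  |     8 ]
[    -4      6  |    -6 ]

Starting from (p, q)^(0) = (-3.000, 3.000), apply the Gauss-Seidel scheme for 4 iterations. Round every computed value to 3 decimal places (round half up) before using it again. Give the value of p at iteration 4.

2.401

Iteration 1:
  p = (8 - (2.1)·3.000) / (3.1) = 0.548
  q = (-6 - (-4)·0.548) / (6) = -0.635
Iteration 2:
  p = (8 - (2.1)·-0.635) / (3.1) = 3.011
  q = (-6 - (-4)·3.011) / (6) = 1.007
Iteration 3:
  p = (8 - (2.1)·1.007) / (3.1) = 1.898
  q = (-6 - (-4)·1.898) / (6) = 0.265
Iteration 4:
  p = (8 - (2.1)·0.265) / (3.1) = 2.401
  q = (-6 - (-4)·2.401) / (6) = 0.601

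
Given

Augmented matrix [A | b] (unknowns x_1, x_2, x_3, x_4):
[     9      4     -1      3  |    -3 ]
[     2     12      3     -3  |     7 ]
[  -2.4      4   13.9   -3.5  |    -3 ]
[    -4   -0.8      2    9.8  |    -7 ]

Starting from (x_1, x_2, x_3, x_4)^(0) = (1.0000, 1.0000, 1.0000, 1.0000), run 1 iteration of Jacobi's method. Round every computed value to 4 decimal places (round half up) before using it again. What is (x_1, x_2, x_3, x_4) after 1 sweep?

Iteration 1:
  x_1 = (-3 - (4)·1.0000 - (-1)·1.0000 - (3)·1.0000) / (9) = -1.0000
  x_2 = (7 - (2)·1.0000 - (3)·1.0000 - (-3)·1.0000) / (12) = 0.4167
  x_3 = (-3 - (-2.4)·1.0000 - (4)·1.0000 - (-3.5)·1.0000) / (13.9) = -0.0791
  x_4 = (-7 - (-4)·1.0000 - (-0.8)·1.0000 - (2)·1.0000) / (9.8) = -0.4286

(-1.0000, 0.4167, -0.0791, -0.4286)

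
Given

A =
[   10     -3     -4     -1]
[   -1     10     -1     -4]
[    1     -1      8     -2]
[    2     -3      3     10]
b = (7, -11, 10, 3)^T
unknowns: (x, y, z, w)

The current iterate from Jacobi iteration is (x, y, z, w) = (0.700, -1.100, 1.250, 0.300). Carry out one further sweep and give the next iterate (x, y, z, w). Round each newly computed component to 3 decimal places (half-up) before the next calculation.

(0.900, -0.785, 1.100, -0.545)

One sweep:
  x = (7 - (-3)·-1.100 - (-4)·1.250 - (-1)·0.300) / (10) = 0.900
  y = (-11 - (-1)·0.700 - (-1)·1.250 - (-4)·0.300) / (10) = -0.785
  z = (10 - (1)·0.700 - (-1)·-1.100 - (-2)·0.300) / (8) = 1.100
  w = (3 - (2)·0.700 - (-3)·-1.100 - (3)·1.250) / (10) = -0.545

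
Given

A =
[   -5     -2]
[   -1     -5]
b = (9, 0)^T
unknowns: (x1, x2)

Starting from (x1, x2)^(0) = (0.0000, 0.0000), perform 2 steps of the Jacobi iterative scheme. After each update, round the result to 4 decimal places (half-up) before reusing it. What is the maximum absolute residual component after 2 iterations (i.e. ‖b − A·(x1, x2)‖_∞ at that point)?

0.7200

Iteration 1:
  x1 = (9 - (-2)·0.0000) / (-5) = -1.8000
  x2 = (0 - (-1)·0.0000) / (-5) = 0.0000
Iteration 2:
  x1 = (9 - (-2)·0.0000) / (-5) = -1.8000
  x2 = (0 - (-1)·-1.8000) / (-5) = 0.3600
Residual b − A·x = (0.7200, 0.0000); ∞-norm = 0.7200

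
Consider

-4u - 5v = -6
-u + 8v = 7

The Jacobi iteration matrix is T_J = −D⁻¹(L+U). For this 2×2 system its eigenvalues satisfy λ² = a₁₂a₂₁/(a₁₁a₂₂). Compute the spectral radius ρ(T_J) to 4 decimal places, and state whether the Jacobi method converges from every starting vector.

a₁₂a₂₁/(a₁₁a₂₂) = (-5)·(-1) / ((-4)·(8)) = -0.156250
ρ = √|-0.156250| = √0.156250 = 0.3953
ρ < 1, so Jacobi converges

0.3953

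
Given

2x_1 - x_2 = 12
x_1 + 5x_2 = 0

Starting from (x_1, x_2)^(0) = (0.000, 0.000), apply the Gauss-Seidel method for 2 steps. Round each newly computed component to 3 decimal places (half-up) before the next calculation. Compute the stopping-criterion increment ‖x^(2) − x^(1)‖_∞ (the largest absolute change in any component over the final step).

Iteration 1:
  x_1 = (12 - (-1)·0.000) / (2) = 6.000
  x_2 = (0 - (1)·6.000) / (5) = -1.200
Iteration 2:
  x_1 = (12 - (-1)·-1.200) / (2) = 5.400
  x_2 = (0 - (1)·5.400) / (5) = -1.080
Change: (-0.600, 0.120) → max |·| = 0.600

0.600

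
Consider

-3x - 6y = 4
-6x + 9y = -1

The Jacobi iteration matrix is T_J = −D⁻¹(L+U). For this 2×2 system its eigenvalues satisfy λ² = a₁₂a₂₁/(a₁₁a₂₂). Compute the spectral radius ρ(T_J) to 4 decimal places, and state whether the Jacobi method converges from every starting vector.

1.1547

a₁₂a₂₁/(a₁₁a₂₂) = (-6)·(-6) / ((-3)·(9)) = -1.333333
ρ = √|-1.333333| = √1.333333 = 1.1547
ρ > 1, so Jacobi diverges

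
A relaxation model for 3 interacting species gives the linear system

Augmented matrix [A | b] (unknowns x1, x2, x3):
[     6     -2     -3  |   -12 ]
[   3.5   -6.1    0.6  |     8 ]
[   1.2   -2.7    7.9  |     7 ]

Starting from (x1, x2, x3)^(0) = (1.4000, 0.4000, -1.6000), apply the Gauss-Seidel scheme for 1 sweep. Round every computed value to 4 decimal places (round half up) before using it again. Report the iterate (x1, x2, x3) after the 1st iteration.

(-2.6667, -2.9989, 0.2662)

Iteration 1:
  x1 = (-12 - (-2)·0.4000 - (-3)·-1.6000) / (6) = -2.6667
  x2 = (8 - (3.5)·-2.6667 - (0.6)·-1.6000) / (-6.1) = -2.9989
  x3 = (7 - (1.2)·-2.6667 - (-2.7)·-2.9989) / (7.9) = 0.2662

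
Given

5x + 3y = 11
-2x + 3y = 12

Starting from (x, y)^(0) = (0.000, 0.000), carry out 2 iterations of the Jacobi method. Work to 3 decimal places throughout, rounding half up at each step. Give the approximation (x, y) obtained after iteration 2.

Iteration 1:
  x = (11 - (3)·0.000) / (5) = 2.200
  y = (12 - (-2)·0.000) / (3) = 4.000
Iteration 2:
  x = (11 - (3)·4.000) / (5) = -0.200
  y = (12 - (-2)·2.200) / (3) = 5.467

(-0.200, 5.467)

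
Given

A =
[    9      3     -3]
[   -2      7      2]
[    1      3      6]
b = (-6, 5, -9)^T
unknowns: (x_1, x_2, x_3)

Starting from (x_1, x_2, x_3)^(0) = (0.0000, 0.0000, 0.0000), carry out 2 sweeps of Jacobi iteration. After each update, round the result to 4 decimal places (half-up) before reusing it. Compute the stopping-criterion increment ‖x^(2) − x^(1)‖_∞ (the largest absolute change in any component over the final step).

0.7381

Iteration 1:
  x_1 = (-6 - (3)·0.0000 - (-3)·0.0000) / (9) = -0.6667
  x_2 = (5 - (-2)·0.0000 - (2)·0.0000) / (7) = 0.7143
  x_3 = (-9 - (1)·0.0000 - (3)·0.0000) / (6) = -1.5000
Iteration 2:
  x_1 = (-6 - (3)·0.7143 - (-3)·-1.5000) / (9) = -1.4048
  x_2 = (5 - (-2)·-0.6667 - (2)·-1.5000) / (7) = 0.9524
  x_3 = (-9 - (1)·-0.6667 - (3)·0.7143) / (6) = -1.7460
Change: (-0.7381, 0.2381, -0.2460) → max |·| = 0.7381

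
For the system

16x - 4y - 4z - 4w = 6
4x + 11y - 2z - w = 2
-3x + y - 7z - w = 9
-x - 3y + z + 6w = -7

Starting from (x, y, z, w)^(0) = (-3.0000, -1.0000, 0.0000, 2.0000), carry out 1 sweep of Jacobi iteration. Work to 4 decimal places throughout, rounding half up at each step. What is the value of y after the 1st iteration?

Iteration 1:
  x = (6 - (-4)·-1.0000 - (-4)·0.0000 - (-4)·2.0000) / (16) = 0.6250
  y = (2 - (4)·-3.0000 - (-2)·0.0000 - (-1)·2.0000) / (11) = 1.4545
  z = (9 - (-3)·-3.0000 - (1)·-1.0000 - (-1)·2.0000) / (-7) = -0.4286
  w = (-7 - (-1)·-3.0000 - (-3)·-1.0000 - (1)·0.0000) / (6) = -2.1667

1.4545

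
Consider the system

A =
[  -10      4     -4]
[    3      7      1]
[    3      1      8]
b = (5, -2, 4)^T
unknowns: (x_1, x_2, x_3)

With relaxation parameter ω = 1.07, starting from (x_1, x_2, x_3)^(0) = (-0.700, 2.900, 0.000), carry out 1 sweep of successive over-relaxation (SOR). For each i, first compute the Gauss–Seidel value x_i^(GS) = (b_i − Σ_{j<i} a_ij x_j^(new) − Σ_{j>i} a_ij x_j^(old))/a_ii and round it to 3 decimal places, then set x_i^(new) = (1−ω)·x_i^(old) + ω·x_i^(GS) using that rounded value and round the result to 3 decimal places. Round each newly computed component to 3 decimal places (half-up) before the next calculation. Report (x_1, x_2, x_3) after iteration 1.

Iteration 1:
  x_1: GS value = (5 - (4)·2.900 - (-4)·0.000) / (-10) = 0.660;  x_1 ← (1−ω)·-0.700 + ω·0.660 = 0.755
  x_2: GS value = (-2 - (3)·0.755 - (1)·0.000) / (7) = -0.609;  x_2 ← (1−ω)·2.900 + ω·-0.609 = -0.855
  x_3: GS value = (4 - (3)·0.755 - (1)·-0.855) / (8) = 0.324;  x_3 ← (1−ω)·0.000 + ω·0.324 = 0.347

(0.755, -0.855, 0.347)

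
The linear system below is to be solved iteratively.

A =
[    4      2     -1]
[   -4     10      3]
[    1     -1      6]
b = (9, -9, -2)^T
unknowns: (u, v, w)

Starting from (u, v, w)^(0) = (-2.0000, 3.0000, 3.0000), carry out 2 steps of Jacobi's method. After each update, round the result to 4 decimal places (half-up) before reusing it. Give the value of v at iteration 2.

Iteration 1:
  u = (9 - (2)·3.0000 - (-1)·3.0000) / (4) = 1.5000
  v = (-9 - (-4)·-2.0000 - (3)·3.0000) / (10) = -2.6000
  w = (-2 - (1)·-2.0000 - (-1)·3.0000) / (6) = 0.5000
Iteration 2:
  u = (9 - (2)·-2.6000 - (-1)·0.5000) / (4) = 3.6750
  v = (-9 - (-4)·1.5000 - (3)·0.5000) / (10) = -0.4500
  w = (-2 - (1)·1.5000 - (-1)·-2.6000) / (6) = -1.0167

-0.4500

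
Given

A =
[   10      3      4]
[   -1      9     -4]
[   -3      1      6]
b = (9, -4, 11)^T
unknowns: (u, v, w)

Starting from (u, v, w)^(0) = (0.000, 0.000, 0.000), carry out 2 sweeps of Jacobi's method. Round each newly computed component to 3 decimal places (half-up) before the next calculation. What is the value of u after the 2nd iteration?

0.300

Iteration 1:
  u = (9 - (3)·0.000 - (4)·0.000) / (10) = 0.900
  v = (-4 - (-1)·0.000 - (-4)·0.000) / (9) = -0.444
  w = (11 - (-3)·0.000 - (1)·0.000) / (6) = 1.833
Iteration 2:
  u = (9 - (3)·-0.444 - (4)·1.833) / (10) = 0.300
  v = (-4 - (-1)·0.900 - (-4)·1.833) / (9) = 0.470
  w = (11 - (-3)·0.900 - (1)·-0.444) / (6) = 2.357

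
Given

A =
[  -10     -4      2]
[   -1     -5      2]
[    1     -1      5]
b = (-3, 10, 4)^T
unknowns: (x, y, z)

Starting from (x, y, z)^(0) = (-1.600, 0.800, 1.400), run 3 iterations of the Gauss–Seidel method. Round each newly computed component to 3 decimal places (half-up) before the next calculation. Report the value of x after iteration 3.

Iteration 1:
  x = (-3 - (-4)·0.800 - (2)·1.400) / (-10) = 0.260
  y = (10 - (-1)·0.260 - (2)·1.400) / (-5) = -1.492
  z = (4 - (1)·0.260 - (-1)·-1.492) / (5) = 0.450
Iteration 2:
  x = (-3 - (-4)·-1.492 - (2)·0.450) / (-10) = 0.987
  y = (10 - (-1)·0.987 - (2)·0.450) / (-5) = -2.017
  z = (4 - (1)·0.987 - (-1)·-2.017) / (5) = 0.199
Iteration 3:
  x = (-3 - (-4)·-2.017 - (2)·0.199) / (-10) = 1.147
  y = (10 - (-1)·1.147 - (2)·0.199) / (-5) = -2.150
  z = (4 - (1)·1.147 - (-1)·-2.150) / (5) = 0.141

1.147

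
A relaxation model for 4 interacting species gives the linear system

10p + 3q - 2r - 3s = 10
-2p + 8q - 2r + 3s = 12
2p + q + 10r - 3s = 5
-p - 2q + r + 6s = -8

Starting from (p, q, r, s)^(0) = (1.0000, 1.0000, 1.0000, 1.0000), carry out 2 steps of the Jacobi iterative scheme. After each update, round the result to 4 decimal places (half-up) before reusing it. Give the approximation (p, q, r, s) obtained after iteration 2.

(0.3125, 2.3000, -0.2025, -0.6750)

Iteration 1:
  p = (10 - (3)·1.0000 - (-2)·1.0000 - (-3)·1.0000) / (10) = 1.2000
  q = (12 - (-2)·1.0000 - (-2)·1.0000 - (3)·1.0000) / (8) = 1.6250
  r = (5 - (2)·1.0000 - (1)·1.0000 - (-3)·1.0000) / (10) = 0.5000
  s = (-8 - (-1)·1.0000 - (-2)·1.0000 - (1)·1.0000) / (6) = -1.0000
Iteration 2:
  p = (10 - (3)·1.6250 - (-2)·0.5000 - (-3)·-1.0000) / (10) = 0.3125
  q = (12 - (-2)·1.2000 - (-2)·0.5000 - (3)·-1.0000) / (8) = 2.3000
  r = (5 - (2)·1.2000 - (1)·1.6250 - (-3)·-1.0000) / (10) = -0.2025
  s = (-8 - (-1)·1.2000 - (-2)·1.6250 - (1)·0.5000) / (6) = -0.6750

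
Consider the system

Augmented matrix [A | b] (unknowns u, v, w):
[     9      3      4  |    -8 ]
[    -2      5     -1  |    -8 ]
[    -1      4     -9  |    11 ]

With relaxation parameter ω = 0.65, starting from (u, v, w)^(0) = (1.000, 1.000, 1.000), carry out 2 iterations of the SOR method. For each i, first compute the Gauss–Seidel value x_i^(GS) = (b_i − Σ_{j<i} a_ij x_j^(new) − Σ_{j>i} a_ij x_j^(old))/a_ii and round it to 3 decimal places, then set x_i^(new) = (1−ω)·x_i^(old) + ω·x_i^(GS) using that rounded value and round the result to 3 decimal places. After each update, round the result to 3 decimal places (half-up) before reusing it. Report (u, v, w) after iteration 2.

(-0.496, -1.511, -1.408)

Iteration 1:
  u: GS value = (-8 - (3)·1.000 - (4)·1.000) / (9) = -1.667;  u ← (1−ω)·1.000 + ω·-1.667 = -0.734
  v: GS value = (-8 - (-2)·-0.734 - (-1)·1.000) / (5) = -1.694;  v ← (1−ω)·1.000 + ω·-1.694 = -0.751
  w: GS value = (11 - (-1)·-0.734 - (4)·-0.751) / (-9) = -1.474;  w ← (1−ω)·1.000 + ω·-1.474 = -0.608
Iteration 2:
  u: GS value = (-8 - (3)·-0.751 - (4)·-0.608) / (9) = -0.368;  u ← (1−ω)·-0.734 + ω·-0.368 = -0.496
  v: GS value = (-8 - (-2)·-0.496 - (-1)·-0.608) / (5) = -1.920;  v ← (1−ω)·-0.751 + ω·-1.920 = -1.511
  w: GS value = (11 - (-1)·-0.496 - (4)·-1.511) / (-9) = -1.839;  w ← (1−ω)·-0.608 + ω·-1.839 = -1.408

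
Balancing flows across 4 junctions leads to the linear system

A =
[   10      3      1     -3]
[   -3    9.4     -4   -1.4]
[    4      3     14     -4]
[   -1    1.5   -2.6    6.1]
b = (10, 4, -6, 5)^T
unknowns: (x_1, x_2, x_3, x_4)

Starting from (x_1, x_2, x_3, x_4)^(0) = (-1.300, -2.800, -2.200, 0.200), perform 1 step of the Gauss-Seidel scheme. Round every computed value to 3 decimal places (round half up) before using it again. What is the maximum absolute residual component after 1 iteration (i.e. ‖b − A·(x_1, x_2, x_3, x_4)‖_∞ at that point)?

Iteration 1:
  x_1 = (10 - (3)·-2.800 - (1)·-2.200 - (-3)·0.200) / (10) = 2.120
  x_2 = (4 - (-3)·2.120 - (-4)·-2.200 - (-1.4)·0.200) / (9.4) = 0.196
  x_3 = (-6 - (4)·2.120 - (3)·0.196 - (-4)·0.200) / (14) = -1.019
  x_4 = (5 - (-1)·2.120 - (1.5)·0.196 - (-2.6)·-1.019) / (6.1) = 0.685
Residual b − A·x = (-8.714, 5.401, 1.938, -0.002); ∞-norm = 8.714

8.714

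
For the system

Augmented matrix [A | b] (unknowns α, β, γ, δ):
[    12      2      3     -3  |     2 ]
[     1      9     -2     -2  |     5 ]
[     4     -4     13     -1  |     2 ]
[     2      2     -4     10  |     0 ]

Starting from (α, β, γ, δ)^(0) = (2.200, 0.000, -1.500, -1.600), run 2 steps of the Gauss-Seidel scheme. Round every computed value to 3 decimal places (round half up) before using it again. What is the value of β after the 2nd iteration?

0.515

Iteration 1:
  α = (2 - (2)·0.000 - (3)·-1.500 - (-3)·-1.600) / (12) = 0.142
  β = (5 - (1)·0.142 - (-2)·-1.500 - (-2)·-1.600) / (9) = -0.149
  γ = (2 - (4)·0.142 - (-4)·-0.149 - (-1)·-1.600) / (13) = -0.059
  δ = (0 - (2)·0.142 - (2)·-0.149 - (-4)·-0.059) / (10) = -0.022
Iteration 2:
  α = (2 - (2)·-0.149 - (3)·-0.059 - (-3)·-0.022) / (12) = 0.201
  β = (5 - (1)·0.201 - (-2)·-0.059 - (-2)·-0.022) / (9) = 0.515
  γ = (2 - (4)·0.201 - (-4)·0.515 - (-1)·-0.022) / (13) = 0.249
  δ = (0 - (2)·0.201 - (2)·0.515 - (-4)·0.249) / (10) = -0.044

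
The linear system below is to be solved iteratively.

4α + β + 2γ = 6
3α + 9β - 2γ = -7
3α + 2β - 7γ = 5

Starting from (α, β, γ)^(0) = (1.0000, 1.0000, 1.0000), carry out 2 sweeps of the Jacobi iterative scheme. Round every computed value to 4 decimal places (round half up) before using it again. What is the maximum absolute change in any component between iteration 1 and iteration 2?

Iteration 1:
  α = (6 - (1)·1.0000 - (2)·1.0000) / (4) = 0.7500
  β = (-7 - (3)·1.0000 - (-2)·1.0000) / (9) = -0.8889
  γ = (5 - (3)·1.0000 - (2)·1.0000) / (-7) = 0.0000
Iteration 2:
  α = (6 - (1)·-0.8889 - (2)·0.0000) / (4) = 1.7222
  β = (-7 - (3)·0.7500 - (-2)·0.0000) / (9) = -1.0278
  γ = (5 - (3)·0.7500 - (2)·-0.8889) / (-7) = -0.6468
Change: (0.9722, -0.1389, -0.6468) → max |·| = 0.9722

0.9722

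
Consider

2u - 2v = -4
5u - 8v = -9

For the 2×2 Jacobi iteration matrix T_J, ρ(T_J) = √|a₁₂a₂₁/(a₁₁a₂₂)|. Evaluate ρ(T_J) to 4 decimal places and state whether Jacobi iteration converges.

a₁₂a₂₁/(a₁₁a₂₂) = (-2)·(5) / ((2)·(-8)) = 0.625000
ρ = √|0.625000| = √0.625000 = 0.7906
ρ < 1, so Jacobi converges

0.7906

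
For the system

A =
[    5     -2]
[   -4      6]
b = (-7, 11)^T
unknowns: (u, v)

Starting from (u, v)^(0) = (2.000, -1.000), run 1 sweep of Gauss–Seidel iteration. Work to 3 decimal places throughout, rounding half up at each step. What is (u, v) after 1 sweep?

Iteration 1:
  u = (-7 - (-2)·-1.000) / (5) = -1.800
  v = (11 - (-4)·-1.800) / (6) = 0.633

(-1.800, 0.633)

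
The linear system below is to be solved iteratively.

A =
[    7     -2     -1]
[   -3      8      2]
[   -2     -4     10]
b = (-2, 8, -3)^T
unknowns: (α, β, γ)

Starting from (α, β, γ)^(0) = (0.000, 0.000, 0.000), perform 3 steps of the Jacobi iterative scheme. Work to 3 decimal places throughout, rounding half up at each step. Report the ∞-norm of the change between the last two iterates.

Iteration 1:
  α = (-2 - (-2)·0.000 - (-1)·0.000) / (7) = -0.286
  β = (8 - (-3)·0.000 - (2)·0.000) / (8) = 1.000
  γ = (-3 - (-2)·0.000 - (-4)·0.000) / (10) = -0.300
Iteration 2:
  α = (-2 - (-2)·1.000 - (-1)·-0.300) / (7) = -0.043
  β = (8 - (-3)·-0.286 - (2)·-0.300) / (8) = 0.968
  γ = (-3 - (-2)·-0.286 - (-4)·1.000) / (10) = 0.043
Iteration 3:
  α = (-2 - (-2)·0.968 - (-1)·0.043) / (7) = -0.003
  β = (8 - (-3)·-0.043 - (2)·0.043) / (8) = 0.973
  γ = (-3 - (-2)·-0.043 - (-4)·0.968) / (10) = 0.079
Change: (0.040, 0.005, 0.036) → max |·| = 0.040

0.040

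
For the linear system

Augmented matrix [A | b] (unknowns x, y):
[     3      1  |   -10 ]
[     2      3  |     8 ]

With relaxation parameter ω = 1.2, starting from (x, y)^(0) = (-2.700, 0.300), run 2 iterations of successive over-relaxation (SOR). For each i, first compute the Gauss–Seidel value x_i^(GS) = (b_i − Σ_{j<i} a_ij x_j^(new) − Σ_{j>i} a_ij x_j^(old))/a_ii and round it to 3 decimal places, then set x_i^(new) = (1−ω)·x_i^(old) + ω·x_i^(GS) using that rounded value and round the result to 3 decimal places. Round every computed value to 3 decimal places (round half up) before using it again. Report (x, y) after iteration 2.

Iteration 1:
  x: GS value = (-10 - (1)·0.300) / (3) = -3.433;  x ← (1−ω)·-2.700 + ω·-3.433 = -3.580
  y: GS value = (8 - (2)·-3.580) / (3) = 5.053;  y ← (1−ω)·0.300 + ω·5.053 = 6.004
Iteration 2:
  x: GS value = (-10 - (1)·6.004) / (3) = -5.335;  x ← (1−ω)·-3.580 + ω·-5.335 = -5.686
  y: GS value = (8 - (2)·-5.686) / (3) = 6.457;  y ← (1−ω)·6.004 + ω·6.457 = 6.548

(-5.686, 6.548)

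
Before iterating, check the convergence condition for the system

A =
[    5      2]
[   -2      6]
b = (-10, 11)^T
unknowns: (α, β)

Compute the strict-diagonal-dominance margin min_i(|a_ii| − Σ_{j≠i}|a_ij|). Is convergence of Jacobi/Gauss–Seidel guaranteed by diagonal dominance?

3

row 1: |5| − (2) = 3
row 2: |6| − (2) = 4
minimum over rows = 3 → strictly diagonally dominant (convergence guaranteed)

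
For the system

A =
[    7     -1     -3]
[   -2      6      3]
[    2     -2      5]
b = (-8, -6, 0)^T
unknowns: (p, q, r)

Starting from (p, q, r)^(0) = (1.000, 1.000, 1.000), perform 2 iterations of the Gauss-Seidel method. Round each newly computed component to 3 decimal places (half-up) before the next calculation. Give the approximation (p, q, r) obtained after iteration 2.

(-1.576, -1.301, 0.110)

Iteration 1:
  p = (-8 - (-1)·1.000 - (-3)·1.000) / (7) = -0.571
  q = (-6 - (-2)·-0.571 - (3)·1.000) / (6) = -1.690
  r = (0 - (2)·-0.571 - (-2)·-1.690) / (5) = -0.448
Iteration 2:
  p = (-8 - (-1)·-1.690 - (-3)·-0.448) / (7) = -1.576
  q = (-6 - (-2)·-1.576 - (3)·-0.448) / (6) = -1.301
  r = (0 - (2)·-1.576 - (-2)·-1.301) / (5) = 0.110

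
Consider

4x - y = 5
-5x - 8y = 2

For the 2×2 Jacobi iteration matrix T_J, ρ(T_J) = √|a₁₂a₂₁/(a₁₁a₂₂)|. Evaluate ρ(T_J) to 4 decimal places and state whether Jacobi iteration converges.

0.3953

a₁₂a₂₁/(a₁₁a₂₂) = (-1)·(-5) / ((4)·(-8)) = -0.156250
ρ = √|-0.156250| = √0.156250 = 0.3953
ρ < 1, so Jacobi converges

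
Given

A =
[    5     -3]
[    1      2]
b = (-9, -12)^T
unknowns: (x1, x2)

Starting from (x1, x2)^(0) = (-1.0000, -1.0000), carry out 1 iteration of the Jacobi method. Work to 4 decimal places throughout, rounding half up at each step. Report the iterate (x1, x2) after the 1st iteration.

(-2.4000, -5.5000)

Iteration 1:
  x1 = (-9 - (-3)·-1.0000) / (5) = -2.4000
  x2 = (-12 - (1)·-1.0000) / (2) = -5.5000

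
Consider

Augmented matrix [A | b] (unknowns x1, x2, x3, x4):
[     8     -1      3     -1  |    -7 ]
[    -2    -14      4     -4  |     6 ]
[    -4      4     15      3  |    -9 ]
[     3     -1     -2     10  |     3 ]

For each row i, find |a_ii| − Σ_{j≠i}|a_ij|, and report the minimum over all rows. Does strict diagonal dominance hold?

row 1: |8| − (1+3+1) = 3
row 2: |-14| − (2+4+4) = 4
row 3: |15| − (4+4+3) = 4
row 4: |10| − (3+1+2) = 4
minimum over rows = 3 → strictly diagonally dominant (convergence guaranteed)

3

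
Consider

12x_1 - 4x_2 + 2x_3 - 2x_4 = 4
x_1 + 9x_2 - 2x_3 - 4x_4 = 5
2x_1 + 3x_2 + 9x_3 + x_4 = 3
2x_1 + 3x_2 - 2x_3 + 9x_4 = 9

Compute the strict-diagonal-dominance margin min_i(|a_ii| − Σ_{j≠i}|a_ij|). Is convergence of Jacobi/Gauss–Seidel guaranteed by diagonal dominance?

row 1: |12| − (4+2+2) = 4
row 2: |9| − (1+2+4) = 2
row 3: |9| − (2+3+1) = 3
row 4: |9| − (2+3+2) = 2
minimum over rows = 2 → strictly diagonally dominant (convergence guaranteed)

2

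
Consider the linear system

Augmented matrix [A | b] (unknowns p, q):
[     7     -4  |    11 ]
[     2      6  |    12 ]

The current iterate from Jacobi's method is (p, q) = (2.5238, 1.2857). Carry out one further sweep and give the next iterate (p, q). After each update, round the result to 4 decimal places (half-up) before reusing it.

One sweep:
  p = (11 - (-4)·1.2857) / (7) = 2.3061
  q = (12 - (2)·2.5238) / (6) = 1.1587

(2.3061, 1.1587)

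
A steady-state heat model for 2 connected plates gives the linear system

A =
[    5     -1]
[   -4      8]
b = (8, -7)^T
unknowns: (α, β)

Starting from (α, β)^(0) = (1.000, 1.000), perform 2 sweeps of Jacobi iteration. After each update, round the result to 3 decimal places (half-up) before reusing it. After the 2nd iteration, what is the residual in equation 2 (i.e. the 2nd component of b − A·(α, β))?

Iteration 1:
  α = (8 - (-1)·1.000) / (5) = 1.800
  β = (-7 - (-4)·1.000) / (8) = -0.375
Iteration 2:
  α = (8 - (-1)·-0.375) / (5) = 1.525
  β = (-7 - (-4)·1.800) / (8) = 0.025
Residual b − A·x = (0.400, -1.100)

-1.100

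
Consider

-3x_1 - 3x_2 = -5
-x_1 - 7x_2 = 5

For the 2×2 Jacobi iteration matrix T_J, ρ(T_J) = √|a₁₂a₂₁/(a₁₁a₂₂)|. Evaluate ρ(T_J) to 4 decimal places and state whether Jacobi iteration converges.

a₁₂a₂₁/(a₁₁a₂₂) = (-3)·(-1) / ((-3)·(-7)) = 0.142857
ρ = √|0.142857| = √0.142857 = 0.3780
ρ < 1, so Jacobi converges

0.3780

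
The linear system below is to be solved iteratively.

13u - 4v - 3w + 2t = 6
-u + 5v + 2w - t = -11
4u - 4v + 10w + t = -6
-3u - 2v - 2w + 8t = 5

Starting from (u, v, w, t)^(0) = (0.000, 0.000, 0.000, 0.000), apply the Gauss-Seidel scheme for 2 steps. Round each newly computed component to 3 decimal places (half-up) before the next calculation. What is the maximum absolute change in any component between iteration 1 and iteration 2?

Iteration 1:
  u = (6 - (-4)·0.000 - (-3)·0.000 - (2)·0.000) / (13) = 0.462
  v = (-11 - (-1)·0.462 - (2)·0.000 - (-1)·0.000) / (5) = -2.108
  w = (-6 - (4)·0.462 - (-4)·-2.108 - (1)·0.000) / (10) = -1.628
  t = (5 - (-3)·0.462 - (-2)·-2.108 - (-2)·-1.628) / (8) = -0.136
Iteration 2:
  u = (6 - (-4)·-2.108 - (-3)·-1.628 - (2)·-0.136) / (13) = -0.542
  v = (-11 - (-1)·-0.542 - (2)·-1.628 - (-1)·-0.136) / (5) = -1.684
  w = (-6 - (4)·-0.542 - (-4)·-1.684 - (1)·-0.136) / (10) = -1.043
  t = (5 - (-3)·-0.542 - (-2)·-1.684 - (-2)·-1.043) / (8) = -0.260
Change: (-1.004, 0.424, 0.585, -0.124) → max |·| = 1.004

1.004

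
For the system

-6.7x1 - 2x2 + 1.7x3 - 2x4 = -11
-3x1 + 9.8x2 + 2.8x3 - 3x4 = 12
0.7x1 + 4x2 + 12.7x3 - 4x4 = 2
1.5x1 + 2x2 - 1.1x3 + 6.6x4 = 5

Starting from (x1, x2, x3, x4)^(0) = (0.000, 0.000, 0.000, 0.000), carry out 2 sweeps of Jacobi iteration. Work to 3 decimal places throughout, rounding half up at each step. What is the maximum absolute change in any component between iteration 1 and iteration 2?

0.718

Iteration 1:
  x1 = (-11 - (-2)·0.000 - (1.7)·0.000 - (-2)·0.000) / (-6.7) = 1.642
  x2 = (12 - (-3)·0.000 - (2.8)·0.000 - (-3)·0.000) / (9.8) = 1.224
  x3 = (2 - (0.7)·0.000 - (4)·0.000 - (-4)·0.000) / (12.7) = 0.157
  x4 = (5 - (1.5)·0.000 - (2)·0.000 - (-1.1)·0.000) / (6.6) = 0.758
Iteration 2:
  x1 = (-11 - (-2)·1.224 - (1.7)·0.157 - (-2)·0.758) / (-6.7) = 1.090
  x2 = (12 - (-3)·1.642 - (2.8)·0.157 - (-3)·0.758) / (9.8) = 1.914
  x3 = (2 - (0.7)·1.642 - (4)·1.224 - (-4)·0.758) / (12.7) = -0.080
  x4 = (5 - (1.5)·1.642 - (2)·1.224 - (-1.1)·0.157) / (6.6) = 0.040
Change: (-0.552, 0.690, -0.237, -0.718) → max |·| = 0.718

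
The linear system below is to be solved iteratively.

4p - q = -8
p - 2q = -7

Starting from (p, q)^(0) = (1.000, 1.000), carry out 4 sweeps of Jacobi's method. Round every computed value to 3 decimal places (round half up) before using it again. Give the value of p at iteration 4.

-1.250

Iteration 1:
  p = (-8 - (-1)·1.000) / (4) = -1.750
  q = (-7 - (1)·1.000) / (-2) = 4.000
Iteration 2:
  p = (-8 - (-1)·4.000) / (4) = -1.000
  q = (-7 - (1)·-1.750) / (-2) = 2.625
Iteration 3:
  p = (-8 - (-1)·2.625) / (4) = -1.344
  q = (-7 - (1)·-1.000) / (-2) = 3.000
Iteration 4:
  p = (-8 - (-1)·3.000) / (4) = -1.250
  q = (-7 - (1)·-1.344) / (-2) = 2.828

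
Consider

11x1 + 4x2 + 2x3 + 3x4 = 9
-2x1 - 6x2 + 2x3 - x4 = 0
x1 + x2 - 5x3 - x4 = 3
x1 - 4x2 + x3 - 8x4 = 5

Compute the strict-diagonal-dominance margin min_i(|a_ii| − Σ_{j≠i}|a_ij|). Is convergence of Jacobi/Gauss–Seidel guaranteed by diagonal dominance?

1

row 1: |11| − (4+2+3) = 2
row 2: |-6| − (2+2+1) = 1
row 3: |-5| − (1+1+1) = 2
row 4: |-8| − (1+4+1) = 2
minimum over rows = 1 → strictly diagonally dominant (convergence guaranteed)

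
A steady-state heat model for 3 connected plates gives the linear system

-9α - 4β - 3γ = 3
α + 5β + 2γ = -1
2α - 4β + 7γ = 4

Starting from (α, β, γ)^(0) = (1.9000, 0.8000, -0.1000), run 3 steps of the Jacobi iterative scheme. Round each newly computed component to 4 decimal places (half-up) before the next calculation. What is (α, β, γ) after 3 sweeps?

(-0.3664, -0.3290, 0.4939)

Iteration 1:
  α = (3 - (-4)·0.8000 - (-3)·-0.1000) / (-9) = -0.6556
  β = (-1 - (1)·1.9000 - (2)·-0.1000) / (5) = -0.5400
  γ = (4 - (2)·1.9000 - (-4)·0.8000) / (7) = 0.4857
Iteration 2:
  α = (3 - (-4)·-0.5400 - (-3)·0.4857) / (-9) = -0.2552
  β = (-1 - (1)·-0.6556 - (2)·0.4857) / (5) = -0.2632
  γ = (4 - (2)·-0.6556 - (-4)·-0.5400) / (7) = 0.4502
Iteration 3:
  α = (3 - (-4)·-0.2632 - (-3)·0.4502) / (-9) = -0.3664
  β = (-1 - (1)·-0.2552 - (2)·0.4502) / (5) = -0.3290
  γ = (4 - (2)·-0.2552 - (-4)·-0.2632) / (7) = 0.4939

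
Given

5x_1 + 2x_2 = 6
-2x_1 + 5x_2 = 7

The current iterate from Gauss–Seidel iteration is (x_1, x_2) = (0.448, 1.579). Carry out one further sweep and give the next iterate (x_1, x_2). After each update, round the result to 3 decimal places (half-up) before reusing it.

One sweep:
  x_1 = (6 - (2)·1.579) / (5) = 0.568
  x_2 = (7 - (-2)·0.568) / (5) = 1.627

(0.568, 1.627)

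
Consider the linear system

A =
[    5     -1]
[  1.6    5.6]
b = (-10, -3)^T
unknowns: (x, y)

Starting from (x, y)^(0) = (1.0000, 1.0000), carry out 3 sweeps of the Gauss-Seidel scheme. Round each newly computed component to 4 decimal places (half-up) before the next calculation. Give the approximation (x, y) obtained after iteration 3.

Iteration 1:
  x = (-10 - (-1)·1.0000) / (5) = -1.8000
  y = (-3 - (1.6)·-1.8000) / (5.6) = -0.0214
Iteration 2:
  x = (-10 - (-1)·-0.0214) / (5) = -2.0043
  y = (-3 - (1.6)·-2.0043) / (5.6) = 0.0369
Iteration 3:
  x = (-10 - (-1)·0.0369) / (5) = -1.9926
  y = (-3 - (1.6)·-1.9926) / (5.6) = 0.0336

(-1.9926, 0.0336)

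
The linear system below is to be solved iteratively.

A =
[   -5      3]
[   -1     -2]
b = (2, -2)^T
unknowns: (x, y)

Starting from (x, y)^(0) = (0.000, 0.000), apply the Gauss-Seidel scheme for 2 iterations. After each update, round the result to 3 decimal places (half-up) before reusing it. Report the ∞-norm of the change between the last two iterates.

0.720

Iteration 1:
  x = (2 - (3)·0.000) / (-5) = -0.400
  y = (-2 - (-1)·-0.400) / (-2) = 1.200
Iteration 2:
  x = (2 - (3)·1.200) / (-5) = 0.320
  y = (-2 - (-1)·0.320) / (-2) = 0.840
Change: (0.720, -0.360) → max |·| = 0.720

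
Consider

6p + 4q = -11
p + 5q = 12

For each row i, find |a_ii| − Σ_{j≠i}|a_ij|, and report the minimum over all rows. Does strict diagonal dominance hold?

row 1: |6| − (4) = 2
row 2: |5| − (1) = 4
minimum over rows = 2 → strictly diagonally dominant (convergence guaranteed)

2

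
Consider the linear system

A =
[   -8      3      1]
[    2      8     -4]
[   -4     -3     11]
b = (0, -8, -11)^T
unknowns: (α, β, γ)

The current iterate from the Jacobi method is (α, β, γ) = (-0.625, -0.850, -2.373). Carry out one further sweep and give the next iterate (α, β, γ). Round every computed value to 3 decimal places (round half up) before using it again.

One sweep:
  α = (0 - (3)·-0.850 - (1)·-2.373) / (-8) = -0.615
  β = (-8 - (2)·-0.625 - (-4)·-2.373) / (8) = -2.030
  γ = (-11 - (-4)·-0.625 - (-3)·-0.850) / (11) = -1.459

(-0.615, -2.030, -1.459)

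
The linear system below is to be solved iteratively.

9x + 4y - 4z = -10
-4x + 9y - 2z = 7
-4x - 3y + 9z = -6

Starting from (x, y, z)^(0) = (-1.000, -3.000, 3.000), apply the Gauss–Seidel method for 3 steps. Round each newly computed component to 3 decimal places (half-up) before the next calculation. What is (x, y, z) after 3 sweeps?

Iteration 1:
  x = (-10 - (4)·-3.000 - (-4)·3.000) / (9) = 1.556
  y = (7 - (-4)·1.556 - (-2)·3.000) / (9) = 2.136
  z = (-6 - (-4)·1.556 - (-3)·2.136) / (9) = 0.737
Iteration 2:
  x = (-10 - (4)·2.136 - (-4)·0.737) / (9) = -1.733
  y = (7 - (-4)·-1.733 - (-2)·0.737) / (9) = 0.171
  z = (-6 - (-4)·-1.733 - (-3)·0.171) / (9) = -1.380
Iteration 3:
  x = (-10 - (4)·0.171 - (-4)·-1.380) / (9) = -1.800
  y = (7 - (-4)·-1.800 - (-2)·-1.380) / (9) = -0.329
  z = (-6 - (-4)·-1.800 - (-3)·-0.329) / (9) = -1.576

(-1.800, -0.329, -1.576)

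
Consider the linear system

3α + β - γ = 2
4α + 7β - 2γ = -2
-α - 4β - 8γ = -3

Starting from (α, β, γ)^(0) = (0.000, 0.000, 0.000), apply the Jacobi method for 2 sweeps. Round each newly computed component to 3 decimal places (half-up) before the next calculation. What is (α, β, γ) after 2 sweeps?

(0.887, -0.560, 0.435)

Iteration 1:
  α = (2 - (1)·0.000 - (-1)·0.000) / (3) = 0.667
  β = (-2 - (4)·0.000 - (-2)·0.000) / (7) = -0.286
  γ = (-3 - (-1)·0.000 - (-4)·0.000) / (-8) = 0.375
Iteration 2:
  α = (2 - (1)·-0.286 - (-1)·0.375) / (3) = 0.887
  β = (-2 - (4)·0.667 - (-2)·0.375) / (7) = -0.560
  γ = (-3 - (-1)·0.667 - (-4)·-0.286) / (-8) = 0.435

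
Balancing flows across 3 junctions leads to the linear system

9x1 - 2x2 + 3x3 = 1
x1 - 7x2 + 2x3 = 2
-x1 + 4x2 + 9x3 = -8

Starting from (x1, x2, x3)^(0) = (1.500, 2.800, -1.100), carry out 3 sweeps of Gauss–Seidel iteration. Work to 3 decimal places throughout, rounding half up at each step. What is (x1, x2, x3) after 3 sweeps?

Iteration 1:
  x1 = (1 - (-2)·2.800 - (3)·-1.100) / (9) = 1.100
  x2 = (2 - (1)·1.100 - (2)·-1.100) / (-7) = -0.443
  x3 = (-8 - (-1)·1.100 - (4)·-0.443) / (9) = -0.570
Iteration 2:
  x1 = (1 - (-2)·-0.443 - (3)·-0.570) / (9) = 0.203
  x2 = (2 - (1)·0.203 - (2)·-0.570) / (-7) = -0.420
  x3 = (-8 - (-1)·0.203 - (4)·-0.420) / (9) = -0.680
Iteration 3:
  x1 = (1 - (-2)·-0.420 - (3)·-0.680) / (9) = 0.244
  x2 = (2 - (1)·0.244 - (2)·-0.680) / (-7) = -0.445
  x3 = (-8 - (-1)·0.244 - (4)·-0.445) / (9) = -0.664

(0.244, -0.445, -0.664)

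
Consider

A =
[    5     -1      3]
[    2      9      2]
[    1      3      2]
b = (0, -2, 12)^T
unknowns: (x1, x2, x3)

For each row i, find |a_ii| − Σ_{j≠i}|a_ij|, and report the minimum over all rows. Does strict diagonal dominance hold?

row 1: |5| − (1+3) = 1
row 2: |9| − (2+2) = 5
row 3: |2| − (1+3) = -2
minimum over rows = -2 → not strictly diagonally dominant

-2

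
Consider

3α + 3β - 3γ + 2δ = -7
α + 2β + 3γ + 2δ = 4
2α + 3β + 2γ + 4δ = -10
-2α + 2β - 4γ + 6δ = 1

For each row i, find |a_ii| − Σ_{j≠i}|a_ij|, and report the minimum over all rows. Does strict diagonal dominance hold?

-7

row 1: |3| − (3+3+2) = -5
row 2: |2| − (1+3+2) = -4
row 3: |2| − (2+3+4) = -7
row 4: |6| − (2+2+4) = -2
minimum over rows = -7 → not strictly diagonally dominant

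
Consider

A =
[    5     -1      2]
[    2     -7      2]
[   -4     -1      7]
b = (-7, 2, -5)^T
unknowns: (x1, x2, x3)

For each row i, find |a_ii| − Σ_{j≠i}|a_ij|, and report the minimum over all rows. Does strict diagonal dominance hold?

row 1: |5| − (1+2) = 2
row 2: |-7| − (2+2) = 3
row 3: |7| − (4+1) = 2
minimum over rows = 2 → strictly diagonally dominant (convergence guaranteed)

2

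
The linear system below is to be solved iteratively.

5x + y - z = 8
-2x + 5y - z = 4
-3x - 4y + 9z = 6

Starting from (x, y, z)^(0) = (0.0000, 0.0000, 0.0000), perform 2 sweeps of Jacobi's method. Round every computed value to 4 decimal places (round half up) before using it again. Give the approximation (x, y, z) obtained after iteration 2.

(1.5733, 1.5733, 1.5556)

Iteration 1:
  x = (8 - (1)·0.0000 - (-1)·0.0000) / (5) = 1.6000
  y = (4 - (-2)·0.0000 - (-1)·0.0000) / (5) = 0.8000
  z = (6 - (-3)·0.0000 - (-4)·0.0000) / (9) = 0.6667
Iteration 2:
  x = (8 - (1)·0.8000 - (-1)·0.6667) / (5) = 1.5733
  y = (4 - (-2)·1.6000 - (-1)·0.6667) / (5) = 1.5733
  z = (6 - (-3)·1.6000 - (-4)·0.8000) / (9) = 1.5556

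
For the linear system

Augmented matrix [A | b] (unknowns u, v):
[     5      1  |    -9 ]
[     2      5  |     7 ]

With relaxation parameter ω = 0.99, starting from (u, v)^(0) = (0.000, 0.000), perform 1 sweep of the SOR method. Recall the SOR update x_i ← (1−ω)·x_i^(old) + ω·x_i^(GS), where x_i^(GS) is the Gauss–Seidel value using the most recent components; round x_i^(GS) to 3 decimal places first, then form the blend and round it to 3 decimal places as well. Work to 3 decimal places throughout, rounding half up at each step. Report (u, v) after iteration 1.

(-1.782, 2.092)

Iteration 1:
  u: GS value = (-9 - (1)·0.000) / (5) = -1.800;  u ← (1−ω)·0.000 + ω·-1.800 = -1.782
  v: GS value = (7 - (2)·-1.782) / (5) = 2.113;  v ← (1−ω)·0.000 + ω·2.113 = 2.092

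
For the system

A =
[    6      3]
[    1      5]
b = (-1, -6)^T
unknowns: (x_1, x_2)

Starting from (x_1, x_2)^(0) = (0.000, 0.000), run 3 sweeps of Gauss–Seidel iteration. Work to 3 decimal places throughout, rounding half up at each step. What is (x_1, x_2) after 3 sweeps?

Iteration 1:
  x_1 = (-1 - (3)·0.000) / (6) = -0.167
  x_2 = (-6 - (1)·-0.167) / (5) = -1.167
Iteration 2:
  x_1 = (-1 - (3)·-1.167) / (6) = 0.417
  x_2 = (-6 - (1)·0.417) / (5) = -1.283
Iteration 3:
  x_1 = (-1 - (3)·-1.283) / (6) = 0.475
  x_2 = (-6 - (1)·0.475) / (5) = -1.295

(0.475, -1.295)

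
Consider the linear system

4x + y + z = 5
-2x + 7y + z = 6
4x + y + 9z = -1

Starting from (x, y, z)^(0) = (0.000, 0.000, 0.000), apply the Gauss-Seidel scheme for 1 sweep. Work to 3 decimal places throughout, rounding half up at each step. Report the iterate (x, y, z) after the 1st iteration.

Iteration 1:
  x = (5 - (1)·0.000 - (1)·0.000) / (4) = 1.250
  y = (6 - (-2)·1.250 - (1)·0.000) / (7) = 1.214
  z = (-1 - (4)·1.250 - (1)·1.214) / (9) = -0.802

(1.250, 1.214, -0.802)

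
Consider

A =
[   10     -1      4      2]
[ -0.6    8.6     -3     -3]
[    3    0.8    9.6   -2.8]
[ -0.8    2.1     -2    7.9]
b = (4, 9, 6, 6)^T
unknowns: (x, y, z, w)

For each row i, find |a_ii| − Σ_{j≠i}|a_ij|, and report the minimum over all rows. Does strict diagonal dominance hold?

2

row 1: |10| − (1+4+2) = 3
row 2: |8.6| − (0.6+3+3) = 2
row 3: |9.6| − (3+0.8+2.8) = 3
row 4: |7.9| − (0.8+2.1+2) = 3
minimum over rows = 2 → strictly diagonally dominant (convergence guaranteed)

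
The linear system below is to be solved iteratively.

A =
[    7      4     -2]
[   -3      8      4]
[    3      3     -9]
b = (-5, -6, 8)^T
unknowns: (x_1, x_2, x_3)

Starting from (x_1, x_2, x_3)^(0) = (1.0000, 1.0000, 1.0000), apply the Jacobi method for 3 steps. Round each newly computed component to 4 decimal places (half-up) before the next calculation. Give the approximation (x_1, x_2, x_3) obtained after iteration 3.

(-0.5675, -0.0972, -1.3195)

Iteration 1:
  x_1 = (-5 - (4)·1.0000 - (-2)·1.0000) / (7) = -1.0000
  x_2 = (-6 - (-3)·1.0000 - (4)·1.0000) / (8) = -0.8750
  x_3 = (8 - (3)·1.0000 - (3)·1.0000) / (-9) = -0.2222
Iteration 2:
  x_1 = (-5 - (4)·-0.8750 - (-2)·-0.2222) / (7) = -0.2778
  x_2 = (-6 - (-3)·-1.0000 - (4)·-0.2222) / (8) = -1.0139
  x_3 = (8 - (3)·-1.0000 - (3)·-0.8750) / (-9) = -1.5139
Iteration 3:
  x_1 = (-5 - (4)·-1.0139 - (-2)·-1.5139) / (7) = -0.5675
  x_2 = (-6 - (-3)·-0.2778 - (4)·-1.5139) / (8) = -0.0972
  x_3 = (8 - (3)·-0.2778 - (3)·-1.0139) / (-9) = -1.3195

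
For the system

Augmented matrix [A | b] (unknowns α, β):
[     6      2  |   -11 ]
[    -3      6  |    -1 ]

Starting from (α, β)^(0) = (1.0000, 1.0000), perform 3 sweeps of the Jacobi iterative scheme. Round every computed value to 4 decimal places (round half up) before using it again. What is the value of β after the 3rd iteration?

-1.1389

Iteration 1:
  α = (-11 - (2)·1.0000) / (6) = -2.1667
  β = (-1 - (-3)·1.0000) / (6) = 0.3333
Iteration 2:
  α = (-11 - (2)·0.3333) / (6) = -1.9444
  β = (-1 - (-3)·-2.1667) / (6) = -1.2500
Iteration 3:
  α = (-11 - (2)·-1.2500) / (6) = -1.4167
  β = (-1 - (-3)·-1.9444) / (6) = -1.1389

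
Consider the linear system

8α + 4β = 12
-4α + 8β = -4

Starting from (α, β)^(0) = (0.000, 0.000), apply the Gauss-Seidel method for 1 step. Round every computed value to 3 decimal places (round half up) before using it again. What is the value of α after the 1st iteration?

Iteration 1:
  α = (12 - (4)·0.000) / (8) = 1.500
  β = (-4 - (-4)·1.500) / (8) = 0.250

1.500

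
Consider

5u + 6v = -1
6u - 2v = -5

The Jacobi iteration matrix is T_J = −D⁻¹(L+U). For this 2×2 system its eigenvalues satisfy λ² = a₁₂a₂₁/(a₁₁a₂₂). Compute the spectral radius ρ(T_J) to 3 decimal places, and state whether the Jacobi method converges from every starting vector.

1.897

a₁₂a₂₁/(a₁₁a₂₂) = (6)·(6) / ((5)·(-2)) = -3.600000
ρ = √|-3.600000| = √3.600000 = 1.897
ρ > 1, so Jacobi diverges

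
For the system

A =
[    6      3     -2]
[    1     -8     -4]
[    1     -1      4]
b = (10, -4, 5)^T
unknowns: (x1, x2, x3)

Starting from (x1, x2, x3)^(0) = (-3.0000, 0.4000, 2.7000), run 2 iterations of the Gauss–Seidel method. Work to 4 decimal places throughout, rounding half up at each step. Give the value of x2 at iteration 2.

0.5047

Iteration 1:
  x1 = (10 - (3)·0.4000 - (-2)·2.7000) / (6) = 2.3667
  x2 = (-4 - (1)·2.3667 - (-4)·2.7000) / (-8) = -0.5542
  x3 = (5 - (1)·2.3667 - (-1)·-0.5542) / (4) = 0.5198
Iteration 2:
  x1 = (10 - (3)·-0.5542 - (-2)·0.5198) / (6) = 2.1170
  x2 = (-4 - (1)·2.1170 - (-4)·0.5198) / (-8) = 0.5047
  x3 = (5 - (1)·2.1170 - (-1)·0.5047) / (4) = 0.8469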